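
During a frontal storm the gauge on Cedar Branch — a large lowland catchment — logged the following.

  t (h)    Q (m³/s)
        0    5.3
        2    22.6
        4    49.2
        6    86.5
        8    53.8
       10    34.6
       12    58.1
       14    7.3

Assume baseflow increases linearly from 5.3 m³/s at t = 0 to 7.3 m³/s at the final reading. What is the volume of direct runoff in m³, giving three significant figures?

Direct-runoff ordinates (Q − Q_b): 0.00, 17.01, 43.33, 80.34, 47.36, 27.87, 51.09, 0.00 m³/s.
ΣQ_DR = 267.0 m³/s.
With Δt = 2 h = 7200 s, V = ΣQ_DR · Δt = 267.0 × 7200 = 1.92 × 10^6 m³.

V ≈ 1.92 × 10^6 m³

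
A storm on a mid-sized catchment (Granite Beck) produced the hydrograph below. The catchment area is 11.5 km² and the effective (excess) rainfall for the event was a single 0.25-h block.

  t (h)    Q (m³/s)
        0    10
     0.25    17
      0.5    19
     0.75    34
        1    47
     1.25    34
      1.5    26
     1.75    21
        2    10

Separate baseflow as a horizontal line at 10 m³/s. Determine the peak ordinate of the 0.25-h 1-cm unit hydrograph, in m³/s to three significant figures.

Direct runoff: 0.0, 7.0, 9.0, 24.0, 37.0, 24.0, 16.0, 11.0, 0.0 m³/s; ΣQ_DR = 128.0 m³/s, peak = 37.0 m³/s.
Runoff depth d = ΣQ_DR·Δt / A = 128.0 × 900 / (11.5 km²) = 10.02 mm.
The 1-cm UH is the DRH scaled by (10 mm)/d, so U_p = 37.0 × 10/10.02 = 36.9 m³/s.

U_p ≈ 36.9 m³/s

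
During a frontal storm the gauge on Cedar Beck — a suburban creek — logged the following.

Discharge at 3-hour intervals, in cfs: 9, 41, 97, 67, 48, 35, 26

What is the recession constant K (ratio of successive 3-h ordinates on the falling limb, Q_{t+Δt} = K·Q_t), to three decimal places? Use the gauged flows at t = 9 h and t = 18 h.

K ≈ 0.729

Using the recession-limb readings at t = 9 h and t = 18 h: Q falls from 67 to 26 cfs over 3 intervals.
K = (Q₂/Q₁)^(1/3) = (26/67)^(1/3) = 0.729.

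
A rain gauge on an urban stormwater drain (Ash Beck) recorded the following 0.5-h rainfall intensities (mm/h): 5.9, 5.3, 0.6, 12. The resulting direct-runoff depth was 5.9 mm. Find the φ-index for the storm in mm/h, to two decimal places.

Only the 3 blocks with intensity above φ contribute runoff: 5.9, 5.3, 12 mm/h.
Σ(I−φ)·Δt = d  ⇒  (5.9+5.3+12 − 3φ)·0.5 = 5.9
φ = (23.20 − 5.9/0.5) / 3 = 3.80 mm/h.

φ ≈ 3.80 mm/h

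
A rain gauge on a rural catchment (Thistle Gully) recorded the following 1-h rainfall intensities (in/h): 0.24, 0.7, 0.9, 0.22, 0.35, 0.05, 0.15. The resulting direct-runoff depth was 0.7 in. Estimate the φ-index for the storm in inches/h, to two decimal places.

Only the 2 blocks with intensity above φ contribute runoff: 0.7, 0.9 in/h.
Σ(I−φ)·Δt = d  ⇒  (0.7+0.9 − 2φ)·1 = 0.7
φ = (1.600 − 0.7/1) / 2 = 0.45 in/h.

φ ≈ 0.45 in/h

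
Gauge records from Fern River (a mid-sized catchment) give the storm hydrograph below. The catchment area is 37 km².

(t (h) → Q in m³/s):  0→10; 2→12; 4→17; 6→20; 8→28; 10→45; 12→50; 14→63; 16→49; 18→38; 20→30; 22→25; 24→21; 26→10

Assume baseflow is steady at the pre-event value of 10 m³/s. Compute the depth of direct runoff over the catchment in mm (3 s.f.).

Direct runoff: 0.0, 2.0, 7.0, 10.0, 18.0, 35.0, 40.0, 53.0, 39.0, 28.0, 20.0, 15.0, 11.0, 0.0 m³/s; ΣQ_DR = 278.0 m³/s.
V = ΣQ_DR · Δt = 278.0 × 7200 s = 2.002 × 10^6 m³.
Over A = 37 km², depth = V / A = 54.1 mm.

d ≈ 54.1 mm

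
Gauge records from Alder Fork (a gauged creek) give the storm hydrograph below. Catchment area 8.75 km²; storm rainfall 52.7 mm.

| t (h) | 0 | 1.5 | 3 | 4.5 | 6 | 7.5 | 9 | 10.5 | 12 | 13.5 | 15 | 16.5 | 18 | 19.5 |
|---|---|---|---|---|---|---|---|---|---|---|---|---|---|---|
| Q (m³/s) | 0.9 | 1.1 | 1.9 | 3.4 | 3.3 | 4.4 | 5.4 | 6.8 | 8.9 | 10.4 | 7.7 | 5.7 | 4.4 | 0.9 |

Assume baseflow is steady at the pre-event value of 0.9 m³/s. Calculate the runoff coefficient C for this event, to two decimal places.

C ≈ 0.62

ΣQ_DR = 52.60 m³/s; V = ΣQ_DR·Δt = 2.840 × 10^5 m³.
Runoff depth d = V / A = 32.46 mm.
C = d / P = 32.46 / 52.7 = 0.62.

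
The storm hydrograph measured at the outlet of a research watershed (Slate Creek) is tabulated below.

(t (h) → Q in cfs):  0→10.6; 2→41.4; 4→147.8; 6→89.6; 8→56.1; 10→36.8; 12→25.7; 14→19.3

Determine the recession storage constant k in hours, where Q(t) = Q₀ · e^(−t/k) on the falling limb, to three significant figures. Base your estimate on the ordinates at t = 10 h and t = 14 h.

On the falling limb, Q drops from 36.8 to 19.3 cfs between t = 10 h and t = 14 h (Δt = 4 h).
k = −Δt / ln(Q₂/Q₁) = −4 / ln(19.3/36.8) = 6.20 h.

k ≈ 6.20 h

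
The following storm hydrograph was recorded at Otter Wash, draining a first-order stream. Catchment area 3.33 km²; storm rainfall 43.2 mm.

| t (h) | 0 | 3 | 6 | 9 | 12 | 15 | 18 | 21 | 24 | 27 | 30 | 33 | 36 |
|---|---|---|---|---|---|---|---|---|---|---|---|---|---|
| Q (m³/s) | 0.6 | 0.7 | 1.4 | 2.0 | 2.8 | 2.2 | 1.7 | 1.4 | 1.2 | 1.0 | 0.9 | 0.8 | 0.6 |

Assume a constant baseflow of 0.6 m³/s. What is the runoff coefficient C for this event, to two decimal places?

ΣQ_DR = 9.500 m³/s; V = ΣQ_DR·Δt = 1.026 × 10^5 m³.
Runoff depth d = V / A = 30.81 mm.
C = d / P = 30.81 / 43.2 = 0.71.

C ≈ 0.71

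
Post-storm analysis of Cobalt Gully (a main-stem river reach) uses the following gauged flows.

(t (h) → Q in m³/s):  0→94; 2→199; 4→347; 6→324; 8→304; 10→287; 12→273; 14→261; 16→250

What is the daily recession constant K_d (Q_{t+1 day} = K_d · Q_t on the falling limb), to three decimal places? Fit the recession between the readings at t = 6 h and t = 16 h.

Between t = 6 h and t = 16 h the flow falls from 324 to 250 m³/s over 5×2 h = 10 h.
Per-interval ratio K = (250/324)^(1/5) = 0.9495; K_d = K^(24/2) = 0.537.

K_d ≈ 0.537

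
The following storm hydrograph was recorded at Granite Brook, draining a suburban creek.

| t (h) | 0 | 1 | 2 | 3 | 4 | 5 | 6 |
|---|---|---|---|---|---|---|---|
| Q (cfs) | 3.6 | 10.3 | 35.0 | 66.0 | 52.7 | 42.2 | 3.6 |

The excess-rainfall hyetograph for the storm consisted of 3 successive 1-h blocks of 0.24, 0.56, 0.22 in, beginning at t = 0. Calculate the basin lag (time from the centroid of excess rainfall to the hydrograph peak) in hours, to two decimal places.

Centroid of excess rainfall: t_c = Σ P_i·t̄_i / ΣP_i = 1.4804 h (block centres at 0.5, 1.5, 2.5 h).
Hydrograph peak occurs at t = 3 h, so basin lag t_L = 3 − 1.4804 = 1.52 h.

t_L ≈ 1.52 h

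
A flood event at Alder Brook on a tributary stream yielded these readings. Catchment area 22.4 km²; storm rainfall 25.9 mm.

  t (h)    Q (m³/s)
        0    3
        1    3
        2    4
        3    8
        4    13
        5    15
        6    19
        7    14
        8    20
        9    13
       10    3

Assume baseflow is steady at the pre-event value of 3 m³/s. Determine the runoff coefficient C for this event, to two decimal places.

ΣQ_DR = 82.00 m³/s; V = ΣQ_DR·Δt = 2.952 × 10^5 m³.
Runoff depth d = V / A = 13.18 mm.
C = d / P = 13.18 / 25.9 = 0.51.

C ≈ 0.51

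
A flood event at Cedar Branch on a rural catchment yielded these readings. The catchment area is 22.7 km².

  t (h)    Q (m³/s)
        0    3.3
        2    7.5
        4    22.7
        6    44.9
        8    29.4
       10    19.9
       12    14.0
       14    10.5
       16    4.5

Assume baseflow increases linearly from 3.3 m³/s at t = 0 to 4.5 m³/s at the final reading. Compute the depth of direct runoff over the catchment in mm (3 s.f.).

Direct runoff: 0.00, 4.05, 19.10, 41.15, 25.50, 15.85, 9.80, 6.15, 0.00 m³/s; ΣQ_DR = 121.6 m³/s.
V = ΣQ_DR · Δt = 121.6 × 7200 s = 8.755 × 10^5 m³.
Over A = 22.7 km², depth = V / A = 38.6 mm.

d ≈ 38.6 mm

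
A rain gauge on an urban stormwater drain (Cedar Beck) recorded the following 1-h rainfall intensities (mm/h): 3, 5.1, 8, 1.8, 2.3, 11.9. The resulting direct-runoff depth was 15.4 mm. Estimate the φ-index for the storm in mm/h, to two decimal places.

φ ≈ 3.20 mm/h

Only the 3 blocks with intensity above φ contribute runoff: 5.1, 8, 11.9 mm/h.
Σ(I−φ)·Δt = d  ⇒  (5.1+8+11.9 − 3φ)·1 = 15.4
φ = (25.00 − 15.4/1) / 3 = 3.20 mm/h.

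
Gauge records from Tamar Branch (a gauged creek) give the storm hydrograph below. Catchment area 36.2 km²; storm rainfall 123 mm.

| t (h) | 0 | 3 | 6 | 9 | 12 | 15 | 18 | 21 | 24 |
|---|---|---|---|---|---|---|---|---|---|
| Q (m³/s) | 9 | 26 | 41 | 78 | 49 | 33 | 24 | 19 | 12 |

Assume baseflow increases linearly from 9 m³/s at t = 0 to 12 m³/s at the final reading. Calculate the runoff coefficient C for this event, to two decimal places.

ΣQ_DR = 196.5 m³/s; V = ΣQ_DR·Δt = 2.122 × 10^6 m³.
Runoff depth d = V / A = 58.62 mm.
C = d / P = 58.62 / 123 = 0.48.

C ≈ 0.48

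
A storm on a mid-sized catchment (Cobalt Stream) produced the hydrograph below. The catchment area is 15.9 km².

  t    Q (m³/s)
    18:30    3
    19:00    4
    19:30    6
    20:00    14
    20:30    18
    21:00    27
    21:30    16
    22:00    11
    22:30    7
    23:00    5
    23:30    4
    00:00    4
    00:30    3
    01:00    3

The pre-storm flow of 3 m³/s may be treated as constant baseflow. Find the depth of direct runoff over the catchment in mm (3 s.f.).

Direct runoff: 0.0, 1.0, 3.0, 11.0, 15.0, 24.0, 13.0, 8.0, 4.0, 2.0, 1.0, 1.0, 0.0, 0.0 m³/s; ΣQ_DR = 83.00 m³/s.
V = ΣQ_DR · Δt = 83.00 × 1800 s = 1.494 × 10^5 m³.
Over A = 15.9 km², depth = V / A = 9.40 mm.

d ≈ 9.40 mm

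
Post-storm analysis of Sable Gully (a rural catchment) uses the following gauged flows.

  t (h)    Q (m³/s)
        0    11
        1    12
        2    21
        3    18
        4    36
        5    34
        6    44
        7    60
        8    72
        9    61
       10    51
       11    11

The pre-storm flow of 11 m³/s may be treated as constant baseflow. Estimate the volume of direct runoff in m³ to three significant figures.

Direct-runoff ordinates (Q − Q_b): 0.0, 1.0, 10.0, 7.0, 25.0, 23.0, 33.0, 49.0, 61.0, 50.0, 40.0, 0.0 m³/s.
ΣQ_DR = 299.0 m³/s.
With Δt = 1 h = 3600 s, V = ΣQ_DR · Δt = 299.0 × 3600 = 1.08 × 10^6 m³.

V ≈ 1.08 × 10^6 m³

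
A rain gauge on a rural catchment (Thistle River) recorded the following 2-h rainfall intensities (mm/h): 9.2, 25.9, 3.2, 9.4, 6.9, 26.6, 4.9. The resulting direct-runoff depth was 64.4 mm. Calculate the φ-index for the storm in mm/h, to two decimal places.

φ ≈ 10.15 mm/h

Only the 2 blocks with intensity above φ contribute runoff: 25.9, 26.6 mm/h.
Σ(I−φ)·Δt = d  ⇒  (25.9+26.6 − 2φ)·2 = 64.4
φ = (52.50 − 64.4/2) / 2 = 10.15 mm/h.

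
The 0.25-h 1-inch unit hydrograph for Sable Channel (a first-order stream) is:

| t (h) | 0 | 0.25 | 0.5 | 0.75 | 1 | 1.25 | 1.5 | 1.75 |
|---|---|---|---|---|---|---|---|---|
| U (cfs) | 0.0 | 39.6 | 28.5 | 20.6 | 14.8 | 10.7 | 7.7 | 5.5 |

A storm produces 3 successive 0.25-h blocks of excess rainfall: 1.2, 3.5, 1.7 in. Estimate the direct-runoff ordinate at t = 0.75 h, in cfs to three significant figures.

Q ≈ 192 cfs

By discrete convolution, Q_j = Σ (P_i / 1 in) · U_{j−i}.
At t = 0.75 h (j=3): Q = (1.2/1)·20.6 + (3.5/1)·28.5 + (1.7/1)·39.6 = 192 cfs.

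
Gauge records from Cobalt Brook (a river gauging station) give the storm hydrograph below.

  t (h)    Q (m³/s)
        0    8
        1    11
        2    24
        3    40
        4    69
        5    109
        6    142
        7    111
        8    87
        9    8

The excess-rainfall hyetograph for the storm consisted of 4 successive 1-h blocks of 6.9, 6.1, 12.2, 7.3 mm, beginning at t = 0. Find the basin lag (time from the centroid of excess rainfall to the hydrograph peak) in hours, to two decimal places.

t_L ≈ 3.89 h

Centroid of excess rainfall: t_c = Σ P_i·t̄_i / ΣP_i = 2.1123 h (block centres at 0.5, 1.5, 2.5, 3.5 h).
Hydrograph peak occurs at t = 6 h, so basin lag t_L = 6 − 2.1123 = 3.89 h.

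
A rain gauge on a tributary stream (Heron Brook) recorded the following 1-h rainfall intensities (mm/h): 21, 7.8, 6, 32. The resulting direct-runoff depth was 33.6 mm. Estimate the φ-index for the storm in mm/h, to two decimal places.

φ ≈ 9.70 mm/h

Only the 2 blocks with intensity above φ contribute runoff: 21, 32 mm/h.
Σ(I−φ)·Δt = d  ⇒  (21+32 − 2φ)·1 = 33.6
φ = (53.00 − 33.6/1) / 2 = 9.70 mm/h.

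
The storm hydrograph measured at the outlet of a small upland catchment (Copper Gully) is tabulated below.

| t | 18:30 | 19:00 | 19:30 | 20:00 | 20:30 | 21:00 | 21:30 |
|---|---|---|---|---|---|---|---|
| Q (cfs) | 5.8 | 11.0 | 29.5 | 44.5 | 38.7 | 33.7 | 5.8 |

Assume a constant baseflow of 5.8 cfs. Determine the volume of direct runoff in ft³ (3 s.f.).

V ≈ 2.31 × 10^5 ft³

Direct-runoff ordinates (Q − Q_b): 0.0, 5.2, 23.7, 38.7, 32.9, 27.9, 0.0 cfs.
ΣQ_DR = 128.4 cfs.
With Δt = 0.5 h = 1800 s, V = ΣQ_DR · Δt = 128.4 × 1800 = 2.31 × 10^5 ft³.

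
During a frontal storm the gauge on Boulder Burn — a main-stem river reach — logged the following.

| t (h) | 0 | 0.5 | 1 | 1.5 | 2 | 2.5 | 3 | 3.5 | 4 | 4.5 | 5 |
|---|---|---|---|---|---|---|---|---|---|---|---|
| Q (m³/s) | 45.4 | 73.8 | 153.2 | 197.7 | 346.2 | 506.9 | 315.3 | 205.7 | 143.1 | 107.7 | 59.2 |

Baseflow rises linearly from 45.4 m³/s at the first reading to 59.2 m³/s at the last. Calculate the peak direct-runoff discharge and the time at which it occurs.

Q_p = 454.60 m³/s at t = 2.5 h

Subtracting baseflow gives direct-runoff ordinates: 0.00, 27.02, 105.04, 148.16, 295.28, 454.60, 261.62, 150.64, 86.66, 49.88, 0.00 m³/s.
The maximum is 454.60 m³/s, occurring at the reading for t = 2.5 h.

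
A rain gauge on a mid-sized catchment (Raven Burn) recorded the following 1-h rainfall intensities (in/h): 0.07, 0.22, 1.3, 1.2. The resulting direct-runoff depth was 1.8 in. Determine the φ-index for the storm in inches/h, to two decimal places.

φ ≈ 0.35 in/h

Only the 2 blocks with intensity above φ contribute runoff: 1.3, 1.2 in/h.
Σ(I−φ)·Δt = d  ⇒  (1.3+1.2 − 2φ)·1 = 1.8
φ = (2.500 − 1.8/1) / 2 = 0.35 in/h.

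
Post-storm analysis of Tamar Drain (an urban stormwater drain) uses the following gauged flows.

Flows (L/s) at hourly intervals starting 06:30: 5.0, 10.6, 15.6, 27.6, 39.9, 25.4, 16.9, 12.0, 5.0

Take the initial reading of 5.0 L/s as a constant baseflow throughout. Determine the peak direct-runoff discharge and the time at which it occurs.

Subtracting baseflow gives direct-runoff ordinates: 0.0, 5.6, 10.6, 22.6, 34.9, 20.4, 11.9, 7.0, 0.0 L/s.
The maximum is 34.9 L/s, occurring at the reading for t = 10:30.

Q_p = 34.9 L/s at t = 10:30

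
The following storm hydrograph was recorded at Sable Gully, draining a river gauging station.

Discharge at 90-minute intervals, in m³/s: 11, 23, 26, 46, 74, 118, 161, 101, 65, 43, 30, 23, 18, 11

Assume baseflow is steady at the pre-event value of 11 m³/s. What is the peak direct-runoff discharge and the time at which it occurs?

Q_p = 150.0 m³/s at t = 9 h

Subtracting baseflow gives direct-runoff ordinates: 0.0, 12.0, 15.0, 35.0, 63.0, 107.0, 150.0, 90.0, 54.0, 32.0, 19.0, 12.0, 7.0, 0.0 m³/s.
The maximum is 150.0 m³/s, occurring at the reading for t = 9 h.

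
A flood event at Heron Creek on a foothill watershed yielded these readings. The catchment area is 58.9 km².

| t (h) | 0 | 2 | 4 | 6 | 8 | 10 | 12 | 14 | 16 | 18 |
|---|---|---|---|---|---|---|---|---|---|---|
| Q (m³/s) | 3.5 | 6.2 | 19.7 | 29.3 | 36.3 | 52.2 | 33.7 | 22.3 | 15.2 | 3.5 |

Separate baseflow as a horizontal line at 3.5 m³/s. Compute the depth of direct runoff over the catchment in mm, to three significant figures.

Direct runoff: 0.0, 2.7, 16.2, 25.8, 32.8, 48.7, 30.2, 18.8, 11.7, 0.0 m³/s; ΣQ_DR = 186.9 m³/s.
V = ΣQ_DR · Δt = 186.9 × 7200 s = 1.346 × 10^6 m³.
Over A = 58.9 km², depth = V / A = 22.8 mm.

d ≈ 22.8 mm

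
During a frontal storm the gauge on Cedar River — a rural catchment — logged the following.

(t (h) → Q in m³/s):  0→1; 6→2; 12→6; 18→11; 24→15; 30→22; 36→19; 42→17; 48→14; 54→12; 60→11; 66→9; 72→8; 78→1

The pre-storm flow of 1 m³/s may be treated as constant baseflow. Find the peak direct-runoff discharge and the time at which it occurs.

Subtracting baseflow gives direct-runoff ordinates: 0.0, 1.0, 5.0, 10.0, 14.0, 21.0, 18.0, 16.0, 13.0, 11.0, 10.0, 8.0, 7.0, 0.0 m³/s.
The maximum is 21.0 m³/s, occurring at the reading for t = 30 h.

Q_p = 21.0 m³/s at t = 30 h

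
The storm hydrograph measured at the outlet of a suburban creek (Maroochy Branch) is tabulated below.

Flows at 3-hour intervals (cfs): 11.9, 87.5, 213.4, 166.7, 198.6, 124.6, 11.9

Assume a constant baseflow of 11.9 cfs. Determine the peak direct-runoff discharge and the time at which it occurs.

Q_p = 201.5 cfs at t = 6 h

Subtracting baseflow gives direct-runoff ordinates: 0.0, 75.6, 201.5, 154.8, 186.7, 112.7, 0.0 cfs.
The maximum is 201.5 cfs, occurring at the reading for t = 6 h.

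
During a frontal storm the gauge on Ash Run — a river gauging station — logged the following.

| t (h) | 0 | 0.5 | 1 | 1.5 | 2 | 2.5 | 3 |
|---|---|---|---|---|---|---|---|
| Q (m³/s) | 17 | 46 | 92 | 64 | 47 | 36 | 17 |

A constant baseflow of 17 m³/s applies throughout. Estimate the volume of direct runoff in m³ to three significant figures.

V ≈ 3.60 × 10^5 m³

Direct-runoff ordinates (Q − Q_b): 0.0, 29.0, 75.0, 47.0, 30.0, 19.0, 0.0 m³/s.
ΣQ_DR = 200.0 m³/s.
With Δt = 0.5 h = 1800 s, V = ΣQ_DR · Δt = 200.0 × 1800 = 3.60 × 10^5 m³.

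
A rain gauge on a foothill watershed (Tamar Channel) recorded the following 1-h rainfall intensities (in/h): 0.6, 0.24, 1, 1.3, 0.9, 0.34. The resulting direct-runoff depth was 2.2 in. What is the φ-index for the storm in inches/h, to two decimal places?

φ ≈ 0.40 in/h

Only the 4 blocks with intensity above φ contribute runoff: 0.6, 1, 1.3, 0.9 in/h.
Σ(I−φ)·Δt = d  ⇒  (0.6+1+1.3+0.9 − 4φ)·1 = 2.2
φ = (3.800 − 2.2/1) / 4 = 0.40 in/h.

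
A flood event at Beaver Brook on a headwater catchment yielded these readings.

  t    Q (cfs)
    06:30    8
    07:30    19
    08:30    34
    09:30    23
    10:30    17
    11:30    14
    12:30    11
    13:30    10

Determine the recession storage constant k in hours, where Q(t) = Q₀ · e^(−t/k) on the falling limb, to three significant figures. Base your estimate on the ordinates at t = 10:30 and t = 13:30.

On the falling limb, Q drops from 17 to 10 cfs between t = 10:30 and t = 13:30 (Δt = 3 h).
k = −Δt / ln(Q₂/Q₁) = −3 / ln(10/17) = 5.65 h.

k ≈ 5.65 h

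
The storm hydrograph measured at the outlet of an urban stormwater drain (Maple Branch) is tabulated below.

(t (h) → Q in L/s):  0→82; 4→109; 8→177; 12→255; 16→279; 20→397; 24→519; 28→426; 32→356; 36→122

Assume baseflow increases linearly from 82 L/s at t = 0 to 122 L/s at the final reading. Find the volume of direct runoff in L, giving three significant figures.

V ≈ 2.45 × 10^7 L

Direct-runoff ordinates (Q − Q_b): 0.00, 22.56, 86.11, 159.67, 179.22, 292.78, 410.33, 312.89, 238.44, 0.00 L/s.
ΣQ_DR = 1702 L/s.
With Δt = 4 h = 14400 s, V = ΣQ_DR · Δt = 1702 × 14400 = 2.45 × 10^7 L.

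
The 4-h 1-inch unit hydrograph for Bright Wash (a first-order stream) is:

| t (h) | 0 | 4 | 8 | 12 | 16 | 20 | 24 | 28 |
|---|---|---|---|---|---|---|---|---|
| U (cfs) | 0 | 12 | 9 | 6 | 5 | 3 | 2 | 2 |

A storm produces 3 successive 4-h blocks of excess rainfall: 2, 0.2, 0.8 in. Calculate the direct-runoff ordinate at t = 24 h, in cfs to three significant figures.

By discrete convolution, Q_j = Σ (P_i / 1 in) · U_{j−i}.
At t = 24 h (j=6): Q = (2/1)·2 + (0.2/1)·3 + (0.8/1)·5 = 8.60 cfs.

Q ≈ 8.60 cfs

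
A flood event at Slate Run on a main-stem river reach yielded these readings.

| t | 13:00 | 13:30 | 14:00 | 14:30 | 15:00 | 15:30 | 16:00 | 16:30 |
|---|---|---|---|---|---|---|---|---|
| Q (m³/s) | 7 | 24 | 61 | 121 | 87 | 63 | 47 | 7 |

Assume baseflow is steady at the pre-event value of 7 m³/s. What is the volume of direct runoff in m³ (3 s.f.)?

V ≈ 6.50 × 10^5 m³

Direct-runoff ordinates (Q − Q_b): 0.0, 17.0, 54.0, 114.0, 80.0, 56.0, 40.0, 0.0 m³/s.
ΣQ_DR = 361.0 m³/s.
With Δt = 0.5 h = 1800 s, V = ΣQ_DR · Δt = 361.0 × 1800 = 6.50 × 10^5 m³.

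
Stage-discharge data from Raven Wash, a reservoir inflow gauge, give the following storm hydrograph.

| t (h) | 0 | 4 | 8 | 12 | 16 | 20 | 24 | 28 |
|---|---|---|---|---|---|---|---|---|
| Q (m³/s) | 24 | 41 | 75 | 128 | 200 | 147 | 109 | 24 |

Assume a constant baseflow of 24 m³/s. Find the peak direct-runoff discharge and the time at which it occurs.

Q_p = 176.0 m³/s at t = 16 h

Subtracting baseflow gives direct-runoff ordinates: 0.0, 17.0, 51.0, 104.0, 176.0, 123.0, 85.0, 0.0 m³/s.
The maximum is 176.0 m³/s, occurring at the reading for t = 16 h.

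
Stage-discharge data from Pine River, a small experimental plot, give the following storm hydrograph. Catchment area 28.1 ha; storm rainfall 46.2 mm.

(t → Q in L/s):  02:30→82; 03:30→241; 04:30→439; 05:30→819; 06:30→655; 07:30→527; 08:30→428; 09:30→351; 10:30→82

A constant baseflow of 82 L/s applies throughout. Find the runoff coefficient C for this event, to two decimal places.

C ≈ 0.80

ΣQ_DR = 2886 L/s; V = ΣQ_DR·Δt = 1.039 × 10^7 L.
Runoff depth d = V / A = 36.97 mm.
C = d / P = 36.97 / 46.2 = 0.80.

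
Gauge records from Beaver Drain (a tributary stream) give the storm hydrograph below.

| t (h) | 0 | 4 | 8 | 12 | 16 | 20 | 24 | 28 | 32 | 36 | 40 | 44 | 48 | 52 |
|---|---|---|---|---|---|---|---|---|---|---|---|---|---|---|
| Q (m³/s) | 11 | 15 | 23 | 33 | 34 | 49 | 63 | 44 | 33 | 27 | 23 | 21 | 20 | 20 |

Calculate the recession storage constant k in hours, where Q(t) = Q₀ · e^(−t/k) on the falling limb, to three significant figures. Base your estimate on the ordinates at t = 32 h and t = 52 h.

k ≈ 39.9 h

On the falling limb, Q drops from 33 to 20 m³/s between t = 32 h and t = 52 h (Δt = 20 h).
k = −Δt / ln(Q₂/Q₁) = −20 / ln(20/33) = 39.9 h.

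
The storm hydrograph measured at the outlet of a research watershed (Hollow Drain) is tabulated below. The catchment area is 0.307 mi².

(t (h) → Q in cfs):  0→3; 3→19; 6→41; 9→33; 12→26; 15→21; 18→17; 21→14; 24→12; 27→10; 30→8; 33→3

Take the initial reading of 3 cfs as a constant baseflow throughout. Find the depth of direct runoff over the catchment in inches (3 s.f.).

Direct runoff: 0.0, 16.0, 38.0, 30.0, 23.0, 18.0, 14.0, 11.0, 9.0, 7.0, 5.0, 0.0 cfs; ΣQ_DR = 171.0 cfs.
V = ΣQ_DR · Δt = 171.0 × 10800 s = 1.847 × 10^6 ft³.
Over A = 0.307 mi², depth = V / A = 2.59 in.

d ≈ 2.59 in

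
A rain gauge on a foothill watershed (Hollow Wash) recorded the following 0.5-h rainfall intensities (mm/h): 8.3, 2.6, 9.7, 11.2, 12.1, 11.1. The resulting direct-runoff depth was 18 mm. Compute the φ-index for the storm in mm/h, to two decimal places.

Only the 5 blocks with intensity above φ contribute runoff: 8.3, 9.7, 11.2, 12.1, 11.1 mm/h.
Σ(I−φ)·Δt = d  ⇒  (8.3+9.7+11.2+12.1+11.1 − 5φ)·0.5 = 18
φ = (52.40 − 18/0.5) / 5 = 3.28 mm/h.

φ ≈ 3.28 mm/h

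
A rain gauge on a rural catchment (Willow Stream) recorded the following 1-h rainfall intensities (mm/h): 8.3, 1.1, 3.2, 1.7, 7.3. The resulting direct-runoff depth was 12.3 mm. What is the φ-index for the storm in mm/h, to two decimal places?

φ ≈ 2.17 mm/h

Only the 3 blocks with intensity above φ contribute runoff: 8.3, 3.2, 7.3 mm/h.
Σ(I−φ)·Δt = d  ⇒  (8.3+3.2+7.3 − 3φ)·1 = 12.3
φ = (18.80 − 12.3/1) / 3 = 2.17 mm/h.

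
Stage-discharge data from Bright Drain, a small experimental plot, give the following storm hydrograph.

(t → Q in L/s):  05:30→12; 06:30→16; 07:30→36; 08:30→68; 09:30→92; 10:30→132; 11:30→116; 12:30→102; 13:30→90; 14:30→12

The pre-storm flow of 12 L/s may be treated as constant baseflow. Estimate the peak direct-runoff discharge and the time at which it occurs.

Q_p = 120.0 L/s at t = 10:30

Subtracting baseflow gives direct-runoff ordinates: 0.0, 4.0, 24.0, 56.0, 80.0, 120.0, 104.0, 90.0, 78.0, 0.0 L/s.
The maximum is 120.0 L/s, occurring at the reading for t = 10:30.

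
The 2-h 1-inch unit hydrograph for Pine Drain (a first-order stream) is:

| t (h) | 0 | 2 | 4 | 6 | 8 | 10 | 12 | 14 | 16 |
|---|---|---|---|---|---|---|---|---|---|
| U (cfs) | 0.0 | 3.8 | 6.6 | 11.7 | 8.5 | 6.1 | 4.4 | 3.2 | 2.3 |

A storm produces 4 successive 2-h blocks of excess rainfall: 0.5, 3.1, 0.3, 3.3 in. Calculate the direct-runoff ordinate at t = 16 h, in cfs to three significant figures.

Q ≈ 32.5 cfs

By discrete convolution, Q_j = Σ (P_i / 1 in) · U_{j−i}.
At t = 16 h (j=8): Q = (0.5/1)·2.3 + (3.1/1)·3.2 + (0.3/1)·4.4 + (3.3/1)·6.1 = 32.5 cfs.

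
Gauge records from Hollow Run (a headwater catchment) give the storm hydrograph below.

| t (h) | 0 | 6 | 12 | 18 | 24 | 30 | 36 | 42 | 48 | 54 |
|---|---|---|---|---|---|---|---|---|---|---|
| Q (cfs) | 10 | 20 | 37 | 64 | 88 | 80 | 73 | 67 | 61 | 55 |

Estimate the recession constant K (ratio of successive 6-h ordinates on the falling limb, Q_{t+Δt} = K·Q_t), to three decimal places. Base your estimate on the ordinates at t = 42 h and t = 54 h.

Using the recession-limb readings at t = 42 h and t = 54 h: Q falls from 67 to 55 cfs over 2 intervals.
K = (Q₂/Q₁)^(1/2) = (55/67)^(1/2) = 0.906.

K ≈ 0.906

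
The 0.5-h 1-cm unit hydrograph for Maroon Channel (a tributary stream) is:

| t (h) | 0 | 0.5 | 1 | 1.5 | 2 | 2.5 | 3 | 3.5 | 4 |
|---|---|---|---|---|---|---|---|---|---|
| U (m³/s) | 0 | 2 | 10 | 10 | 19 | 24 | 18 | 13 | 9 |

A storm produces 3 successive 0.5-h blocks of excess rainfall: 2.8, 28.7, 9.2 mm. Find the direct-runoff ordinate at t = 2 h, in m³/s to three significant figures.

By discrete convolution, Q_j = Σ (P_i / 10 mm) · U_{j−i}.
At t = 2 h (j=4): Q = (2.8/10)·19 + (28.7/10)·10 + (9.2/10)·10 = 43.2 m³/s.

Q ≈ 43.2 m³/s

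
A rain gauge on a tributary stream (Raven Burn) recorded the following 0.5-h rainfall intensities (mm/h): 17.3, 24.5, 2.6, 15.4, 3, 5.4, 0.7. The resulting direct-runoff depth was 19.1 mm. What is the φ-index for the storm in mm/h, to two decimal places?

Only the 3 blocks with intensity above φ contribute runoff: 17.3, 24.5, 15.4 mm/h.
Σ(I−φ)·Δt = d  ⇒  (17.3+24.5+15.4 − 3φ)·0.5 = 19.1
φ = (57.20 − 19.1/0.5) / 3 = 6.33 mm/h.

φ ≈ 6.33 mm/h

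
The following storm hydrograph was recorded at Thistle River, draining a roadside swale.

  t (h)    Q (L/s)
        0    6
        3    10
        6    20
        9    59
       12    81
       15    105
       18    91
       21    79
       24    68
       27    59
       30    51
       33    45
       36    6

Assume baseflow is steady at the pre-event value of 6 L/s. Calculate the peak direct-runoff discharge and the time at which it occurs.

Subtracting baseflow gives direct-runoff ordinates: 0.0, 4.0, 14.0, 53.0, 75.0, 99.0, 85.0, 73.0, 62.0, 53.0, 45.0, 39.0, 0.0 L/s.
The maximum is 99.0 L/s, occurring at the reading for t = 15 h.

Q_p = 99.0 L/s at t = 15 h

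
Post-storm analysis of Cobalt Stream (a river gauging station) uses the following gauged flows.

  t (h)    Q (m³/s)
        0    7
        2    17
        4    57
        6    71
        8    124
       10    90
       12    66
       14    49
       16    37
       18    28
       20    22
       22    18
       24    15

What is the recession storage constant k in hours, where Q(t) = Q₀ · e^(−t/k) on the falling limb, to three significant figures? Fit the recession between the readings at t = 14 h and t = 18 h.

k ≈ 7.15 h

On the falling limb, Q drops from 49 to 28 m³/s between t = 14 h and t = 18 h (Δt = 4 h).
k = −Δt / ln(Q₂/Q₁) = −4 / ln(28/49) = 7.15 h.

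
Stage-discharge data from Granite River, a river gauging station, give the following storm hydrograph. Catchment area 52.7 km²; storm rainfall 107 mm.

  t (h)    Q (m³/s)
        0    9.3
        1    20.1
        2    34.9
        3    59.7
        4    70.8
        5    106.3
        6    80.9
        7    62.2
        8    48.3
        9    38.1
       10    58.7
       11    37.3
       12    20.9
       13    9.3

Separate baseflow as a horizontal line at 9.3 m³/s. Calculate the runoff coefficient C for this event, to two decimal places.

ΣQ_DR = 526.6 m³/s; V = ΣQ_DR·Δt = 1.896 × 10^6 m³.
Runoff depth d = V / A = 35.97 mm.
C = d / P = 35.97 / 107 = 0.34.

C ≈ 0.34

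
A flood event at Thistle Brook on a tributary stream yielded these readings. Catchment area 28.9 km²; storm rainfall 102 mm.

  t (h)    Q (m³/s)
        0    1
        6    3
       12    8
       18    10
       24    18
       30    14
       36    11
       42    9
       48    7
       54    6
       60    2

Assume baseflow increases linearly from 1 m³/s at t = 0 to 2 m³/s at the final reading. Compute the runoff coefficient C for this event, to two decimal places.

ΣQ_DR = 72.50 m³/s; V = ΣQ_DR·Δt = 1.566 × 10^6 m³.
Runoff depth d = V / A = 54.19 mm.
C = d / P = 54.19 / 102 = 0.53.

C ≈ 0.53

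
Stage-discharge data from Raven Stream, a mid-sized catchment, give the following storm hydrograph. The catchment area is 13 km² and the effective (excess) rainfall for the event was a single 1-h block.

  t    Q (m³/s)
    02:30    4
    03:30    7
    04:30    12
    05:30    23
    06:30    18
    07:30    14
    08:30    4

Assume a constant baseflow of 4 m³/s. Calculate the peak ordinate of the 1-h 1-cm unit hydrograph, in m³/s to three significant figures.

Direct runoff: 0.0, 3.0, 8.0, 19.0, 14.0, 10.0, 0.0 m³/s; ΣQ_DR = 54.00 m³/s, peak = 19.0 m³/s.
Runoff depth d = ΣQ_DR·Δt / A = 54.00 × 3600 / (13 km²) = 14.95 mm.
The 1-cm UH is the DRH scaled by (10 mm)/d, so U_p = 19.0 × 10/14.95 = 12.7 m³/s.

U_p ≈ 12.7 m³/s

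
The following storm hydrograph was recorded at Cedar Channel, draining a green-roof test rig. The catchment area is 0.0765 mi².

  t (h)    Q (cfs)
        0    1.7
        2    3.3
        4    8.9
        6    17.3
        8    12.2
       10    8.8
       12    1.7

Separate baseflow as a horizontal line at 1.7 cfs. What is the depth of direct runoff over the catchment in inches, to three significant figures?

Direct runoff: 0.0, 1.6, 7.2, 15.6, 10.5, 7.1, 0.0 cfs; ΣQ_DR = 42.00 cfs.
V = ΣQ_DR · Δt = 42.00 × 7200 s = 3.024 × 10^5 ft³.
Over A = 0.0765 mi², depth = V / A = 1.70 in.

d ≈ 1.70 in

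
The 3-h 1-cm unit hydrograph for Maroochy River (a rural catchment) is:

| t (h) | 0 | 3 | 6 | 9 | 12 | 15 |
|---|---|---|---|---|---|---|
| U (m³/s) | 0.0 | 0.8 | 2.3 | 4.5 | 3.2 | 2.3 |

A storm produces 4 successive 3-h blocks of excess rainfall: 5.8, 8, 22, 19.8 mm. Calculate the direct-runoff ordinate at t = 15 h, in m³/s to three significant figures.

Q ≈ 18.3 m³/s

By discrete convolution, Q_j = Σ (P_i / 10 mm) · U_{j−i}.
At t = 15 h (j=5): Q = (5.8/10)·2.3 + (8/10)·3.2 + (22/10)·4.5 + (19.8/10)·2.3 = 18.3 m³/s.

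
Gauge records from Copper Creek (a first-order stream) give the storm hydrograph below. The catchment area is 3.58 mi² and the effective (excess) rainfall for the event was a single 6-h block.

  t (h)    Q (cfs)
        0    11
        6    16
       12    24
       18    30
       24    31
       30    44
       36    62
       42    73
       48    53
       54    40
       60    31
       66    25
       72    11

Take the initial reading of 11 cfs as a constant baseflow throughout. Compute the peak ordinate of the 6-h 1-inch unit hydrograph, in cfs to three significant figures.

U_p ≈ 77.5 cfs

Direct runoff: 0.0, 5.0, 13.0, 19.0, 20.0, 33.0, 51.0, 62.0, 42.0, 29.0, 20.0, 14.0, 0.0 cfs; ΣQ_DR = 308.0 cfs, peak = 62.0 cfs.
Runoff depth d = ΣQ_DR·Δt / A = 308.0 × 21600 / (3.58 mi²) = 0.7999 in.
The 1-inch UH is the DRH scaled by (1 in)/d, so U_p = 62.0 × 1/0.7999 = 77.5 cfs.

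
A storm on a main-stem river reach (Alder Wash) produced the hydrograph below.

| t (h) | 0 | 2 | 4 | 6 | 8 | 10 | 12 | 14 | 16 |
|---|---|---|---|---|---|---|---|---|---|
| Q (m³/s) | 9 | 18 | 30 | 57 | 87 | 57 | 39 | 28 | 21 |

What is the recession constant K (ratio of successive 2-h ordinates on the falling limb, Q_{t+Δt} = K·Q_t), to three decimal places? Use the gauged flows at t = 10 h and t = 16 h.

K ≈ 0.717

Using the recession-limb readings at t = 10 h and t = 16 h: Q falls from 57 to 21 m³/s over 3 intervals.
K = (Q₂/Q₁)^(1/3) = (21/57)^(1/3) = 0.717.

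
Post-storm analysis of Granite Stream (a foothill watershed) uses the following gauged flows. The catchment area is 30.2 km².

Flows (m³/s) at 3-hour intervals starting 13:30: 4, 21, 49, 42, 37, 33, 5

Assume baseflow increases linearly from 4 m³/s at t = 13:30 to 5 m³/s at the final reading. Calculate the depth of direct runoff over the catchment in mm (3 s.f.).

Direct runoff: 0.00, 16.83, 44.67, 37.50, 32.33, 28.17, 0.00 m³/s; ΣQ_DR = 159.5 m³/s.
V = ΣQ_DR · Δt = 159.5 × 10800 s = 1.723 × 10^6 m³.
Over A = 30.2 km², depth = V / A = 57.0 mm.

d ≈ 57.0 mm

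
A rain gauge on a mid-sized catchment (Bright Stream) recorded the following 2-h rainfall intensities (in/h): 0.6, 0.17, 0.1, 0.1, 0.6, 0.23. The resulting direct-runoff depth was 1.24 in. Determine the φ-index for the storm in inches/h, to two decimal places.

Only the 2 blocks with intensity above φ contribute runoff: 0.6, 0.6 in/h.
Σ(I−φ)·Δt = d  ⇒  (0.6+0.6 − 2φ)·2 = 1.24
φ = (1.200 − 1.24/2) / 2 = 0.29 in/h.

φ ≈ 0.29 in/h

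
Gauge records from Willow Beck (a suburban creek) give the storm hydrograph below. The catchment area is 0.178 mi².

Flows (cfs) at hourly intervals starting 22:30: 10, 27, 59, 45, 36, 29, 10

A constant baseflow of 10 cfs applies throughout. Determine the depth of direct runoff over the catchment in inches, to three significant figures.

Direct runoff: 0.0, 17.0, 49.0, 35.0, 26.0, 19.0, 0.0 cfs; ΣQ_DR = 146.0 cfs.
V = ΣQ_DR · Δt = 146.0 × 3600 s = 5.256 × 10^5 ft³.
Over A = 0.178 mi², depth = V / A = 1.27 in.

d ≈ 1.27 in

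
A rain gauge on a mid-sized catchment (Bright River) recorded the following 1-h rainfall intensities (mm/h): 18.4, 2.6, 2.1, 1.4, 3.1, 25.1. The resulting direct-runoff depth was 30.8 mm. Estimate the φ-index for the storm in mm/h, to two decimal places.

Only the 2 blocks with intensity above φ contribute runoff: 18.4, 25.1 mm/h.
Σ(I−φ)·Δt = d  ⇒  (18.4+25.1 − 2φ)·1 = 30.8
φ = (43.50 − 30.8/1) / 2 = 6.35 mm/h.

φ ≈ 6.35 mm/h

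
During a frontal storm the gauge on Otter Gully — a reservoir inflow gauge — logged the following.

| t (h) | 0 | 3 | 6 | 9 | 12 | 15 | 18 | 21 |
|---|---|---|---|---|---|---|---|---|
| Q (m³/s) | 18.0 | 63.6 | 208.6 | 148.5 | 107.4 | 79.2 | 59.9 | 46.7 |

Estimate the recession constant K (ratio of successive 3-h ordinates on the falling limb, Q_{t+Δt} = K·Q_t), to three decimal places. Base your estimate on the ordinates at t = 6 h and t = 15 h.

K ≈ 0.724

Using the recession-limb readings at t = 6 h and t = 15 h: Q falls from 208.6 to 79.2 m³/s over 3 intervals.
K = (Q₂/Q₁)^(1/3) = (79.2/208.6)^(1/3) = 0.724.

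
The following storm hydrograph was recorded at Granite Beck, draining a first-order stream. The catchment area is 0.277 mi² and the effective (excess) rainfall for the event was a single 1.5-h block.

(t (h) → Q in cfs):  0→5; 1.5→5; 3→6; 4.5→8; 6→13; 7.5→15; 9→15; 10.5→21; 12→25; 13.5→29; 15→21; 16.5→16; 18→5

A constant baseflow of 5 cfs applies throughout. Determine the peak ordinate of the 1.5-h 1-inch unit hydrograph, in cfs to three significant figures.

Direct runoff: 0.0, 0.0, 1.0, 3.0, 8.0, 10.0, 10.0, 16.0, 20.0, 24.0, 16.0, 11.0, 0.0 cfs; ΣQ_DR = 119.0 cfs, peak = 24.0 cfs.
Runoff depth d = ΣQ_DR·Δt / A = 119.0 × 5400 / (0.277 mi²) = 0.9986 in.
The 1-inch UH is the DRH scaled by (1 in)/d, so U_p = 24.0 × 1/0.9986 = 24.0 cfs.

U_p ≈ 24.0 cfs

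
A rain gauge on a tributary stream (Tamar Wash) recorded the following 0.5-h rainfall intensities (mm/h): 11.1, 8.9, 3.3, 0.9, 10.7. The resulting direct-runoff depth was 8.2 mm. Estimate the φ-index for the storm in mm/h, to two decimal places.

Only the 3 blocks with intensity above φ contribute runoff: 11.1, 8.9, 10.7 mm/h.
Σ(I−φ)·Δt = d  ⇒  (11.1+8.9+10.7 − 3φ)·0.5 = 8.2
φ = (30.70 − 8.2/0.5) / 3 = 4.77 mm/h.

φ ≈ 4.77 mm/h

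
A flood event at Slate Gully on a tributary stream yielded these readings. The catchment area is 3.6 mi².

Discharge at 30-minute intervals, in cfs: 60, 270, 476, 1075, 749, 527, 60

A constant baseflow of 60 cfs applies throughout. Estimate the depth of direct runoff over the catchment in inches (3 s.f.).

d ≈ 0.602 in

Direct runoff: 0.0, 210.0, 416.0, 1015.0, 689.0, 467.0, 0.0 cfs; ΣQ_DR = 2797 cfs.
V = ΣQ_DR · Δt = 2797 × 1800 s = 5.035 × 10^6 ft³.
Over A = 3.6 mi², depth = V / A = 0.602 in.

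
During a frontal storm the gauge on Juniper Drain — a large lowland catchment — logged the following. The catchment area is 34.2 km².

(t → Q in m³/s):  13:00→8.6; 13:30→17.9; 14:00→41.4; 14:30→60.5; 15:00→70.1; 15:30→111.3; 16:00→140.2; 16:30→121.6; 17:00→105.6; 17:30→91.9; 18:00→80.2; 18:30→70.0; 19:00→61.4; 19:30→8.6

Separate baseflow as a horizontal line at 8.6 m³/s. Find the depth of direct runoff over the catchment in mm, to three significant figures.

Direct runoff: 0.0, 9.3, 32.8, 51.9, 61.5, 102.7, 131.6, 113.0, 97.0, 83.3, 71.6, 61.4, 52.8, 0.0 m³/s; ΣQ_DR = 868.9 m³/s.
V = ΣQ_DR · Δt = 868.9 × 1800 s = 1.564 × 10^6 m³.
Over A = 34.2 km², depth = V / A = 45.7 mm.

d ≈ 45.7 mm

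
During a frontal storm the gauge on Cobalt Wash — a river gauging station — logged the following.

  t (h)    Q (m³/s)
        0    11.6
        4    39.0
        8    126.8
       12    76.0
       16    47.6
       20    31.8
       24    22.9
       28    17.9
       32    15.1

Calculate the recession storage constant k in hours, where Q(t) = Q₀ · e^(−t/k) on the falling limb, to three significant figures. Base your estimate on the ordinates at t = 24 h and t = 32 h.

k ≈ 19.2 h

On the falling limb, Q drops from 22.9 to 15.1 m³/s between t = 24 h and t = 32 h (Δt = 8 h).
k = −Δt / ln(Q₂/Q₁) = −8 / ln(15.1/22.9) = 19.2 h.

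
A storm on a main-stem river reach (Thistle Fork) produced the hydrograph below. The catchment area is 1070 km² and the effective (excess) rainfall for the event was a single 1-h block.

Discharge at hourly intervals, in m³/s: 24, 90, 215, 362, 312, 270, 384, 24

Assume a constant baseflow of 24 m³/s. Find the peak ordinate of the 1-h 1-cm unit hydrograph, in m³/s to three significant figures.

U_p ≈ 719 m³/s

Direct runoff: 0.0, 66.0, 191.0, 338.0, 288.0, 246.0, 360.0, 0.0 m³/s; ΣQ_DR = 1489 m³/s, peak = 360.0 m³/s.
Runoff depth d = ΣQ_DR·Δt / A = 1489 × 3600 / (1070 km²) = 5.010 mm.
The 1-cm UH is the DRH scaled by (10 mm)/d, so U_p = 360.0 × 10/5.010 = 719 m³/s.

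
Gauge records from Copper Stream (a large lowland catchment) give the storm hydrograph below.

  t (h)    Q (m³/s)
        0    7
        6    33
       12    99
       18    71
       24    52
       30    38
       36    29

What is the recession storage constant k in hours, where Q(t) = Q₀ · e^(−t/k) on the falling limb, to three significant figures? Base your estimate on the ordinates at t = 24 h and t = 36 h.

On the falling limb, Q drops from 52 to 29 m³/s between t = 24 h and t = 36 h (Δt = 12 h).
k = −Δt / ln(Q₂/Q₁) = −12 / ln(29/52) = 20.5 h.

k ≈ 20.5 h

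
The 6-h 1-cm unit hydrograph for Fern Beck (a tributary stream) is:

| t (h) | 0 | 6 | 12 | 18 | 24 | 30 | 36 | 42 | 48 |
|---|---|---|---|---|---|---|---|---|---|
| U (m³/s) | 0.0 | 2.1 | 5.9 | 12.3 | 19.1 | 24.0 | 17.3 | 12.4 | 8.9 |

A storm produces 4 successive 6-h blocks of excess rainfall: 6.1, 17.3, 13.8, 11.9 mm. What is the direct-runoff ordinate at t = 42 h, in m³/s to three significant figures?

By discrete convolution, Q_j = Σ (P_i / 10 mm) · U_{j−i}.
At t = 42 h (j=7): Q = (6.1/10)·12.4 + (17.3/10)·17.3 + (13.8/10)·24.0 + (11.9/10)·19.1 = 93.3 m³/s.

Q ≈ 93.3 m³/s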